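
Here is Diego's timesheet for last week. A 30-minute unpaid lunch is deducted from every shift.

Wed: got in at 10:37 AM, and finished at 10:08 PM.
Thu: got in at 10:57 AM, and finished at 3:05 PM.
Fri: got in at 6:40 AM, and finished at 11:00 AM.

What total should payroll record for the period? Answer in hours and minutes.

Wed: 10:37 AM–10:08 PM = 11 h 31 min; less 30 min break → 11 h 1 min
Thu: 10:57 AM–3:05 PM = 4 h 8 min; less 30 min break → 3 h 38 min
Fri: 6:40 AM–11:00 AM = 4 h 20 min; less 30 min break → 3 h 50 min
Total: 11 h 1 min + 3 h 38 min + 3 h 50 min = 18 h 29 min.

18 h 29 min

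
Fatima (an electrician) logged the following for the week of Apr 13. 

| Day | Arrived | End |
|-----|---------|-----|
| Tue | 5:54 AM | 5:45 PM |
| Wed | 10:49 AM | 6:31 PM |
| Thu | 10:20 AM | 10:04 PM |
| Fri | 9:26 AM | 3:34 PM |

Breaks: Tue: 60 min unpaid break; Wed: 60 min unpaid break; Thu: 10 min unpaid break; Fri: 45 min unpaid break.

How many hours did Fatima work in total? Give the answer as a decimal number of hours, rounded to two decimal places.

Tue: 5:54 AM–5:45 PM = 11 h 51 min; less 60 min break → 10 h 51 min
Wed: 10:49 AM–6:31 PM = 7 h 42 min; less 60 min break → 6 h 42 min
Thu: 10:20 AM–10:04 PM = 11 h 44 min; less 10 min break → 11 h 34 min
Fri: 9:26 AM–3:34 PM = 6 h 8 min; less 45 min break → 5 h 23 min
Total: 10 h 51 min + 6 h 42 min + 11 h 34 min + 5 h 23 min = 34 h 30 min.

34.50 hours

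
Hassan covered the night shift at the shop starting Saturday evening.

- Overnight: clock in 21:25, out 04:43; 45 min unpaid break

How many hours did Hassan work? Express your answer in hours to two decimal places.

Overnight: 21:25 → midnight = 2 h 35 min; midnight → 04:43 = 4 h 43 min; span 7 h 18 min; less 45 min break → 6 h 33 min

6.55 hours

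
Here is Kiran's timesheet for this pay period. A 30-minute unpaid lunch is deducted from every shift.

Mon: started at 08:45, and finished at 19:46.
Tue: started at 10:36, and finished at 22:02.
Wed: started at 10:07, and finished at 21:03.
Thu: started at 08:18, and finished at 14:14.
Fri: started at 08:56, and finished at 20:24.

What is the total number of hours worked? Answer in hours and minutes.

48 h 17 min

Mon: 08:45–19:46 = 11 h 1 min; less 30 min break → 10 h 31 min
Tue: 10:36–22:02 = 11 h 26 min; less 30 min break → 10 h 56 min
Wed: 10:07–21:03 = 10 h 56 min; less 30 min break → 10 h 26 min
Thu: 08:18–14:14 = 5 h 56 min; less 30 min break → 5 h 26 min
Fri: 08:56–20:24 = 11 h 28 min; less 30 min break → 10 h 58 min
Total: 10 h 31 min + 10 h 56 min + 10 h 26 min + 5 h 26 min + 10 h 58 min = 48 h 17 min.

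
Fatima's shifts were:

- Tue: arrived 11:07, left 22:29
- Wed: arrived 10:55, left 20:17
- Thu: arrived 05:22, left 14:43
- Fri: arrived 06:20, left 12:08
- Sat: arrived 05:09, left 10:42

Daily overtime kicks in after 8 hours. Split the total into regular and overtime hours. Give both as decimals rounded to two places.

Regular 35.35 hours, overtime 6.08 hours

Tue: 11:07–22:29 = 11 h 22 min
Wed: 10:55–20:17 = 9 h 22 min
Thu: 05:22–14:43 = 9 h 21 min
Fri: 06:20–12:08 = 5 h 48 min
Sat: 05:09–10:42 = 5 h 33 min
Tue reg 8 h 0 min / OT 3 h 22 min; Wed reg 8 h 0 min / OT 1 h 22 min; Thu reg 8 h 0 min / OT 1 h 21 min; Fri reg 5 h 48 min / OT 0 h 0 min; Sat reg 5 h 33 min / OT 0 h 0 min.
Totals: regular 35 h 21 min, overtime 6 h 5 min.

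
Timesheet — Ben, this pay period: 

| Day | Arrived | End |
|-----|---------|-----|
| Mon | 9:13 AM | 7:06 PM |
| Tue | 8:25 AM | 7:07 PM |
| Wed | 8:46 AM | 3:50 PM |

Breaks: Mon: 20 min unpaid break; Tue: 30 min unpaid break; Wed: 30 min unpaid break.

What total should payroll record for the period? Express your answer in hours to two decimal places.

26.32 hours

Mon: 9:13 AM–7:06 PM = 9 h 53 min; less 20 min break → 9 h 33 min
Tue: 8:25 AM–7:07 PM = 10 h 42 min; less 30 min break → 10 h 12 min
Wed: 8:46 AM–3:50 PM = 7 h 4 min; less 30 min break → 6 h 34 min
Total: 9 h 33 min + 10 h 12 min + 6 h 34 min = 26 h 19 min.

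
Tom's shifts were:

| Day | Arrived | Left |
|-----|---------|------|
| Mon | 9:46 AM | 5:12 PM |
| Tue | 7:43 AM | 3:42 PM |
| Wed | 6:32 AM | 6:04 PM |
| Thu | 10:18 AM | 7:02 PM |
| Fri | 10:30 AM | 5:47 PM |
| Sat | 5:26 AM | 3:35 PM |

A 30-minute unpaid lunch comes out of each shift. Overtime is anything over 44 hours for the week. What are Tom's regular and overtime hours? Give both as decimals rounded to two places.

Mon: 9:46 AM–5:12 PM = 7 h 26 min; less 30 min break → 6 h 56 min
Tue: 7:43 AM–3:42 PM = 7 h 59 min; less 30 min break → 7 h 29 min
Wed: 6:32 AM–6:04 PM = 11 h 32 min; less 30 min break → 11 h 2 min
Thu: 10:18 AM–7:02 PM = 8 h 44 min; less 30 min break → 8 h 14 min
Fri: 10:30 AM–5:47 PM = 7 h 17 min; less 30 min break → 6 h 47 min
Sat: 5:26 AM–3:35 PM = 10 h 9 min; less 30 min break → 9 h 39 min
Total worked: 50 h 7 min = 50.12 h.
Threshold 44 h → overtime 6 h 7 min, regular 44 h 0 min.

Regular 44.00 hours, overtime 6.12 hours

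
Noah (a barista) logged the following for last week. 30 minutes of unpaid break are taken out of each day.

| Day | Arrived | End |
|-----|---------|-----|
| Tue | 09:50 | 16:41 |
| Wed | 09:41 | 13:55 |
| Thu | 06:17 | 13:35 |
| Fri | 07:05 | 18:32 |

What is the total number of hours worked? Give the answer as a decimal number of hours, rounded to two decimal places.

Tue: 09:50–16:41 = 6 h 51 min; less 30 min break → 6 h 21 min
Wed: 09:41–13:55 = 4 h 14 min; less 30 min break → 3 h 44 min
Thu: 06:17–13:35 = 7 h 18 min; less 30 min break → 6 h 48 min
Fri: 07:05–18:32 = 11 h 27 min; less 30 min break → 10 h 57 min
Total: 6 h 21 min + 3 h 44 min + 6 h 48 min + 10 h 57 min = 27 h 50 min.

27.83 hours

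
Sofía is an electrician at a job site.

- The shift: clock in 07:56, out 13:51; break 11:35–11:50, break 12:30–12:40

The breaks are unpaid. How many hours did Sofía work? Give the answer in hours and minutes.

5 h 30 min

The shift: 07:56–13:51 = 5 h 55 min; less 25 min break → 5 h 30 min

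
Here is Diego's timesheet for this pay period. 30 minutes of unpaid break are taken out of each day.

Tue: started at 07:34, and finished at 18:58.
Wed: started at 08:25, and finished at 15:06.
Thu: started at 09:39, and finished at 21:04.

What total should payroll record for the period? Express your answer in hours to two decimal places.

Tue: 07:34–18:58 = 11 h 24 min; less 30 min break → 10 h 54 min
Wed: 08:25–15:06 = 6 h 41 min; less 30 min break → 6 h 11 min
Thu: 09:39–21:04 = 11 h 25 min; less 30 min break → 10 h 55 min
Total: 10 h 54 min + 6 h 11 min + 10 h 55 min = 28 h 0 min.

28.00 hours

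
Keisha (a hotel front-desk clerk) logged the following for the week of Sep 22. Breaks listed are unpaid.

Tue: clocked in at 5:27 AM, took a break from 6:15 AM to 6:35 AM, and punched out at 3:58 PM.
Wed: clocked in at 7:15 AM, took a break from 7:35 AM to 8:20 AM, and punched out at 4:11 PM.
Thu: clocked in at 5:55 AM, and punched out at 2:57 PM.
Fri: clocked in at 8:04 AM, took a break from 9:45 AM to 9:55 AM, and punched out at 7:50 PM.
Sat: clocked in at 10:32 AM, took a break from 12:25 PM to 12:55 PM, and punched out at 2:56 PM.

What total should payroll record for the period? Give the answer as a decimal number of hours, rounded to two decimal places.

Tue: 5:27 AM–3:58 PM = 10 h 31 min; less 20 min break → 10 h 11 min
Wed: 7:15 AM–4:11 PM = 8 h 56 min; less 45 min break → 8 h 11 min
Thu: 5:55 AM–2:57 PM = 9 h 2 min
Fri: 8:04 AM–7:50 PM = 11 h 46 min; less 10 min break → 11 h 36 min
Sat: 10:32 AM–2:56 PM = 4 h 24 min; less 30 min break → 3 h 54 min
Total: 10 h 11 min + 8 h 11 min + 9 h 2 min + 11 h 36 min + 3 h 54 min = 42 h 54 min.

42.90 hours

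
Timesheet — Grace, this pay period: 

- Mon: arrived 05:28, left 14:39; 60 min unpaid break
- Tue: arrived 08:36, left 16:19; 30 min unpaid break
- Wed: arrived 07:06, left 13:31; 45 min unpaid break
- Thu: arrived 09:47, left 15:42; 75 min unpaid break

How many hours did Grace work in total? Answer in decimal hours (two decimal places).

Mon: 05:28–14:39 = 9 h 11 min; less 60 min break → 8 h 11 min
Tue: 08:36–16:19 = 7 h 43 min; less 30 min break → 7 h 13 min
Wed: 07:06–13:31 = 6 h 25 min; less 45 min break → 5 h 40 min
Thu: 09:47–15:42 = 5 h 55 min; less 75 min break → 4 h 40 min
Total: 8 h 11 min + 7 h 13 min + 5 h 40 min + 4 h 40 min = 25 h 44 min.

25.73 hours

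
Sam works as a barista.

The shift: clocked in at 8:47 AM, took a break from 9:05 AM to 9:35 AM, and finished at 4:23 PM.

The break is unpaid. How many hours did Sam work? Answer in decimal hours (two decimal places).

7.10 hours

The shift: 8:47 AM–4:23 PM = 7 h 36 min; less 30 min break → 7 h 6 min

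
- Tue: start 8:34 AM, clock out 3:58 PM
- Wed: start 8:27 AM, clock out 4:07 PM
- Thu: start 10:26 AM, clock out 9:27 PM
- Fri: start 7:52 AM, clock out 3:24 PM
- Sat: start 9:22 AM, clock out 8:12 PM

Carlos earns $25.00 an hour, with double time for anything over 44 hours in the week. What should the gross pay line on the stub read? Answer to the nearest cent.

Tue: 8:34 AM–3:58 PM = 7 h 24 min
Wed: 8:27 AM–4:07 PM = 7 h 40 min
Thu: 10:26 AM–9:27 PM = 11 h 1 min
Fri: 7:52 AM–3:24 PM = 7 h 32 min
Sat: 9:22 AM–8:12 PM = 10 h 50 min
Total worked: 44 h 27 min = 2667 min.
Regular 44 h 0 min = 2640 min at $25.00/h; overtime 0 h 27 min = 27 min at $50.00/h.
Pay = (2640 × $25.00 + 27 × $50.00) ÷ 60 = $1122.50.

$1122.50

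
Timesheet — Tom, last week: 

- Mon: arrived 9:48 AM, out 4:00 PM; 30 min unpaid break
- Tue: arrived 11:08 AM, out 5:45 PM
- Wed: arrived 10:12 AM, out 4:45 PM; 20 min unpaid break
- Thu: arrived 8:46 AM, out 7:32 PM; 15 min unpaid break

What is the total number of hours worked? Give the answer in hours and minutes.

Mon: 9:48 AM–4:00 PM = 6 h 12 min; less 30 min break → 5 h 42 min
Tue: 11:08 AM–5:45 PM = 6 h 37 min
Wed: 10:12 AM–4:45 PM = 6 h 33 min; less 20 min break → 6 h 13 min
Thu: 8:46 AM–7:32 PM = 10 h 46 min; less 15 min break → 10 h 31 min
Total: 5 h 42 min + 6 h 37 min + 6 h 13 min + 10 h 31 min = 29 h 3 min.

29 h 3 min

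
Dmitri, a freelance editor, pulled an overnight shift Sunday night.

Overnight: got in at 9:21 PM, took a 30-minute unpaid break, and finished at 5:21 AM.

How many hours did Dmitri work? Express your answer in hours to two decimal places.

7.50 hours

Overnight: 9:21 PM → midnight = 2 h 39 min; midnight → 5:21 AM = 5 h 21 min; span 8 h 0 min; less 30 min break → 7 h 30 min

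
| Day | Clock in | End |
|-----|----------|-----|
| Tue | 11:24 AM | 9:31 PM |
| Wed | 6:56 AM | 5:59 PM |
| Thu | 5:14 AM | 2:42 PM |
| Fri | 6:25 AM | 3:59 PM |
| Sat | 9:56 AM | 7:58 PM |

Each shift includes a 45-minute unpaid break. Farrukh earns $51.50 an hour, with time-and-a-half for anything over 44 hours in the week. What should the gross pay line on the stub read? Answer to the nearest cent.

Tue: 11:24 AM–9:31 PM = 10 h 7 min; less 45 min break → 9 h 22 min
Wed: 6:56 AM–5:59 PM = 11 h 3 min; less 45 min break → 10 h 18 min
Thu: 5:14 AM–2:42 PM = 9 h 28 min; less 45 min break → 8 h 43 min
Fri: 6:25 AM–3:59 PM = 9 h 34 min; less 45 min break → 8 h 49 min
Sat: 9:56 AM–7:58 PM = 10 h 2 min; less 45 min break → 9 h 17 min
Total worked: 46 h 29 min = 2789 min.
Regular 44 h 0 min = 2640 min at $51.50/h; overtime 2 h 29 min = 149 min at $77.25/h.
Pay = (2640 × $51.50 + 149 × $77.25) ÷ 60 = $2457.84.

$2457.84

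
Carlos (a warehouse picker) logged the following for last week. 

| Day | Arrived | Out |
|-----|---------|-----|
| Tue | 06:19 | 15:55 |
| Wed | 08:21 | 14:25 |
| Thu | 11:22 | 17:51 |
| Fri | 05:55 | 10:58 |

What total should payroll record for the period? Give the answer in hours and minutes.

27 h 12 min

Tue: 06:19–15:55 = 9 h 36 min
Wed: 08:21–14:25 = 6 h 4 min
Thu: 11:22–17:51 = 6 h 29 min
Fri: 05:55–10:58 = 5 h 3 min
Total: 9 h 36 min + 6 h 4 min + 6 h 29 min + 5 h 3 min = 27 h 12 min.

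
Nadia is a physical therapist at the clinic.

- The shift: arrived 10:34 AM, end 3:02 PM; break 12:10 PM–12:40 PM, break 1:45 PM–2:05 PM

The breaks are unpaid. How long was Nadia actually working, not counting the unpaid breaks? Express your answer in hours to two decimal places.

3.63 hours

The shift: 10:34 AM–3:02 PM = 4 h 28 min; less 50 min break → 3 h 38 min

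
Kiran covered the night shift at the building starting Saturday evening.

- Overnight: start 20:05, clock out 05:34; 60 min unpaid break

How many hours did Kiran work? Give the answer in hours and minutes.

Overnight: 20:05 → midnight = 3 h 55 min; midnight → 05:34 = 5 h 34 min; span 9 h 29 min; less 60 min break → 8 h 29 min

8 h 29 min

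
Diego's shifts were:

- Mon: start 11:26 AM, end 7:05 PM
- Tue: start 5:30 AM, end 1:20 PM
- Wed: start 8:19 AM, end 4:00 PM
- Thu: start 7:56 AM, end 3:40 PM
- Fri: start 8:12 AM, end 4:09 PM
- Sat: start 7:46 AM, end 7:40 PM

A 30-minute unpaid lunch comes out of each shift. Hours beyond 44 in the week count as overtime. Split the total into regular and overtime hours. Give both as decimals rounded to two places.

Mon: 11:26 AM–7:05 PM = 7 h 39 min; less 30 min break → 7 h 9 min
Tue: 5:30 AM–1:20 PM = 7 h 50 min; less 30 min break → 7 h 20 min
Wed: 8:19 AM–4:00 PM = 7 h 41 min; less 30 min break → 7 h 11 min
Thu: 7:56 AM–3:40 PM = 7 h 44 min; less 30 min break → 7 h 14 min
Fri: 8:12 AM–4:09 PM = 7 h 57 min; less 30 min break → 7 h 27 min
Sat: 7:46 AM–7:40 PM = 11 h 54 min; less 30 min break → 11 h 24 min
Total worked: 47 h 45 min = 47.75 h.
Threshold 44 h → overtime 3 h 45 min, regular 44 h 0 min.

Regular 44.00 hours, overtime 3.75 hours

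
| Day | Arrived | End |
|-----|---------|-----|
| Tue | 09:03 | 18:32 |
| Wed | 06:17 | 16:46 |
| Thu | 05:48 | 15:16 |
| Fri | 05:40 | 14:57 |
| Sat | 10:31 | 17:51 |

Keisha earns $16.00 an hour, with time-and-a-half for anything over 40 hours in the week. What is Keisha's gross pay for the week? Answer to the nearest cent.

Tue: 09:03–18:32 = 9 h 29 min
Wed: 06:17–16:46 = 10 h 29 min
Thu: 05:48–15:16 = 9 h 28 min
Fri: 05:40–14:57 = 9 h 17 min
Sat: 10:31–17:51 = 7 h 20 min
Total worked: 46 h 3 min = 2763 min.
Regular 40 h 0 min = 2400 min at $16.00/h; overtime 6 h 3 min = 363 min at $24.00/h.
Pay = (2400 × $16.00 + 363 × $24.00) ÷ 60 = $785.20.

$785.20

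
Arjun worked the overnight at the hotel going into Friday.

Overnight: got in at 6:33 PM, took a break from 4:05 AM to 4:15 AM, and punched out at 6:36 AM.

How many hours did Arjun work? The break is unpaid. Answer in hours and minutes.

11 h 53 min

Overnight: 6:33 PM → midnight = 5 h 27 min; midnight → 6:36 AM = 6 h 36 min; span 12 h 3 min; less 10 min break → 11 h 53 min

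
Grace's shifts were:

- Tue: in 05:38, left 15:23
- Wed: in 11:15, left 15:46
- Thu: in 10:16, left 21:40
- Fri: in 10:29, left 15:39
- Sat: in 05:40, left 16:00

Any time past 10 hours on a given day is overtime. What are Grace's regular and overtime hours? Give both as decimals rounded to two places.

Tue: 05:38–15:23 = 9 h 45 min
Wed: 11:15–15:46 = 4 h 31 min
Thu: 10:16–21:40 = 11 h 24 min
Fri: 10:29–15:39 = 5 h 10 min
Sat: 05:40–16:00 = 10 h 20 min
Tue reg 9 h 45 min / OT 0 h 0 min; Wed reg 4 h 31 min / OT 0 h 0 min; Thu reg 10 h 0 min / OT 1 h 24 min; Fri reg 5 h 10 min / OT 0 h 0 min; Sat reg 10 h 0 min / OT 0 h 20 min.
Totals: regular 39 h 26 min, overtime 1 h 44 min.

Regular 39.43 hours, overtime 1.73 hours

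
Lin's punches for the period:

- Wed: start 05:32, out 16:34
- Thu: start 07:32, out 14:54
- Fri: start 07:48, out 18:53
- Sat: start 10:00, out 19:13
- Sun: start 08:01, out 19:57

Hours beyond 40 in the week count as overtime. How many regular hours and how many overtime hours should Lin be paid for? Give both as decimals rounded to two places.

Regular 40.00 hours, overtime 10.63 hours

Wed: 05:32–16:34 = 11 h 2 min
Thu: 07:32–14:54 = 7 h 22 min
Fri: 07:48–18:53 = 11 h 5 min
Sat: 10:00–19:13 = 9 h 13 min
Sun: 08:01–19:57 = 11 h 56 min
Total worked: 50 h 38 min = 50.63 h.
Threshold 40 h → overtime 10 h 38 min, regular 40 h 0 min.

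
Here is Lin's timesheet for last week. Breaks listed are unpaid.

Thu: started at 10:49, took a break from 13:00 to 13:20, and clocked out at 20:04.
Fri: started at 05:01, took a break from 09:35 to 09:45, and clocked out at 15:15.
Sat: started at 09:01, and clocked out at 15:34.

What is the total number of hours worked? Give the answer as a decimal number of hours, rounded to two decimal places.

25.53 hours

Thu: 10:49–20:04 = 9 h 15 min; less 20 min break → 8 h 55 min
Fri: 05:01–15:15 = 10 h 14 min; less 10 min break → 10 h 4 min
Sat: 09:01–15:34 = 6 h 33 min
Total: 8 h 55 min + 10 h 4 min + 6 h 33 min = 25 h 32 min.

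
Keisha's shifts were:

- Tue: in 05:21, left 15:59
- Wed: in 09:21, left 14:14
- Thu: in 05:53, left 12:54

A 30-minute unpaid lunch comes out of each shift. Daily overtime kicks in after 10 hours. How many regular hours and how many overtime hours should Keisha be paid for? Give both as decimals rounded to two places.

Regular 20.90 hours, overtime 0.13 hours

Tue: 05:21–15:59 = 10 h 38 min; less 30 min break → 10 h 8 min
Wed: 09:21–14:14 = 4 h 53 min; less 30 min break → 4 h 23 min
Thu: 05:53–12:54 = 7 h 1 min; less 30 min break → 6 h 31 min
Tue reg 10 h 0 min / OT 0 h 8 min; Wed reg 4 h 23 min / OT 0 h 0 min; Thu reg 6 h 31 min / OT 0 h 0 min.
Totals: regular 20 h 54 min, overtime 0 h 8 min.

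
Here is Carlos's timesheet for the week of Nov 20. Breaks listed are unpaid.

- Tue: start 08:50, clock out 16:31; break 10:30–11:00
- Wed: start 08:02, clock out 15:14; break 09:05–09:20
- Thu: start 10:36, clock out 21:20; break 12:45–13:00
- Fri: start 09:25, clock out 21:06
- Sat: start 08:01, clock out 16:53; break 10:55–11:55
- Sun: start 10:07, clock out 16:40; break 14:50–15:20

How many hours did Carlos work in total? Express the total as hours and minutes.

Tue: 08:50–16:31 = 7 h 41 min; less 30 min break → 7 h 11 min
Wed: 08:02–15:14 = 7 h 12 min; less 15 min break → 6 h 57 min
Thu: 10:36–21:20 = 10 h 44 min; less 15 min break → 10 h 29 min
Fri: 09:25–21:06 = 11 h 41 min
Sat: 08:01–16:53 = 8 h 52 min; less 60 min break → 7 h 52 min
Sun: 10:07–16:40 = 6 h 33 min; less 30 min break → 6 h 3 min
Total: 7 h 11 min + 6 h 57 min + 10 h 29 min + 11 h 41 min + 7 h 52 min + 6 h 3 min = 50 h 13 min.

50 h 13 min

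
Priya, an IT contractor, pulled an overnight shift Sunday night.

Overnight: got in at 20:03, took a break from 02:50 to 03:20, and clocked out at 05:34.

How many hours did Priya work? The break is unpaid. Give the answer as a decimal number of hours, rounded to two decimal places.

Overnight: 20:03 → midnight = 3 h 57 min; midnight → 05:34 = 5 h 34 min; span 9 h 31 min; less 30 min break → 9 h 1 min

9.02 hours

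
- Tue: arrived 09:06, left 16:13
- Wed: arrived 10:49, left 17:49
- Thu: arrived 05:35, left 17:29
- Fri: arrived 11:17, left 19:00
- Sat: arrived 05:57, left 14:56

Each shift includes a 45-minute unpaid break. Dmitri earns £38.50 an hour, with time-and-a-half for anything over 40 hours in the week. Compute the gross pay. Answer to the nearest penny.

£1500.22

Tue: 09:06–16:13 = 7 h 7 min; less 45 min break → 6 h 22 min
Wed: 10:49–17:49 = 7 h 0 min; less 45 min break → 6 h 15 min
Thu: 05:35–17:29 = 11 h 54 min; less 45 min break → 11 h 9 min
Fri: 11:17–19:00 = 7 h 43 min; less 45 min break → 6 h 58 min
Sat: 05:57–14:56 = 8 h 59 min; less 45 min break → 8 h 14 min
Total worked: 38 h 58 min = 2338 min.
Regular 38 h 58 min = 2338 min at £38.50/h; overtime 0 h 0 min = 0 min at £57.75/h.
Pay = (2338 × £38.50 + 0 × £57.75) ÷ 60 = £1500.22.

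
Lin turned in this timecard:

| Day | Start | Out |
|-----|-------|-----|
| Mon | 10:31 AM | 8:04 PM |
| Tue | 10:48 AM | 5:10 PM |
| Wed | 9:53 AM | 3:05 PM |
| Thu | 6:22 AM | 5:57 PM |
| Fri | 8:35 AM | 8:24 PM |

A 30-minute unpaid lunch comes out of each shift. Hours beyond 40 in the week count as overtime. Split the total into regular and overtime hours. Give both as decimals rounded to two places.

Mon: 10:31 AM–8:04 PM = 9 h 33 min; less 30 min break → 9 h 3 min
Tue: 10:48 AM–5:10 PM = 6 h 22 min; less 30 min break → 5 h 52 min
Wed: 9:53 AM–3:05 PM = 5 h 12 min; less 30 min break → 4 h 42 min
Thu: 6:22 AM–5:57 PM = 11 h 35 min; less 30 min break → 11 h 5 min
Fri: 8:35 AM–8:24 PM = 11 h 49 min; less 30 min break → 11 h 19 min
Total worked: 42 h 1 min = 42.02 h.
Threshold 40 h → overtime 2 h 1 min, regular 40 h 0 min.

Regular 40.00 hours, overtime 2.02 hours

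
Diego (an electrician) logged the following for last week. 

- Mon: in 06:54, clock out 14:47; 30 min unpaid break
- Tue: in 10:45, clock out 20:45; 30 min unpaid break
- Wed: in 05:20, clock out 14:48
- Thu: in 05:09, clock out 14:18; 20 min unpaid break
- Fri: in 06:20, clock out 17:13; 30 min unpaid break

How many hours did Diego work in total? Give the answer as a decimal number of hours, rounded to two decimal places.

Mon: 06:54–14:47 = 7 h 53 min; less 30 min break → 7 h 23 min
Tue: 10:45–20:45 = 10 h 0 min; less 30 min break → 9 h 30 min
Wed: 05:20–14:48 = 9 h 28 min
Thu: 05:09–14:18 = 9 h 9 min; less 20 min break → 8 h 49 min
Fri: 06:20–17:13 = 10 h 53 min; less 30 min break → 10 h 23 min
Total: 7 h 23 min + 9 h 30 min + 9 h 28 min + 8 h 49 min + 10 h 23 min = 45 h 33 min.

45.55 hours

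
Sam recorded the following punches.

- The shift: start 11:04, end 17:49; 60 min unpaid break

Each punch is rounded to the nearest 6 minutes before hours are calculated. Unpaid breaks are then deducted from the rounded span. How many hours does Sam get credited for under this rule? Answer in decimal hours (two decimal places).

The shift: in 11:04→11:06, out 17:49→17:48; 6 h 42 min − 60 min = 5 h 42 min

5.70 hours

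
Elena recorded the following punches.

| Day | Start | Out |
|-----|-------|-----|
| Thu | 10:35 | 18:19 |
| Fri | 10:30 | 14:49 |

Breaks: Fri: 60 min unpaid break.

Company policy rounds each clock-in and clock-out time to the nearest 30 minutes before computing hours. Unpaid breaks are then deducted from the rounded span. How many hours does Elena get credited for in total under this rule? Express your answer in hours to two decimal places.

Thu: in 10:35→10:30, out 18:19→18:30; 8 h 0 min
Fri: in 10:30→10:30, out 14:49→15:00; 4 h 30 min − 60 min = 3 h 30 min
Total credited: 11 h 30 min.

11.50 hours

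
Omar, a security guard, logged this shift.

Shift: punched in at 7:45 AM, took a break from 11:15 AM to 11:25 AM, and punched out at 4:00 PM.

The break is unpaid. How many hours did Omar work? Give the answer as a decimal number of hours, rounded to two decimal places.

Shift: 7:45 AM–4:00 PM = 8 h 15 min; less 10 min break → 8 h 5 min

8.08 hours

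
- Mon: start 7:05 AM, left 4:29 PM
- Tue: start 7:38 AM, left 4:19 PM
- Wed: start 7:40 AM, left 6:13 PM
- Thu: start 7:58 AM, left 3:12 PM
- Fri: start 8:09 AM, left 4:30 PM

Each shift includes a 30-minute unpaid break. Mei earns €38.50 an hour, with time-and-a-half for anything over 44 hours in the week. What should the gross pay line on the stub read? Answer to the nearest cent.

€1606.09

Mon: 7:05 AM–4:29 PM = 9 h 24 min; less 30 min break → 8 h 54 min
Tue: 7:38 AM–4:19 PM = 8 h 41 min; less 30 min break → 8 h 11 min
Wed: 7:40 AM–6:13 PM = 10 h 33 min; less 30 min break → 10 h 3 min
Thu: 7:58 AM–3:12 PM = 7 h 14 min; less 30 min break → 6 h 44 min
Fri: 8:09 AM–4:30 PM = 8 h 21 min; less 30 min break → 7 h 51 min
Total worked: 41 h 43 min = 2503 min.
Regular 41 h 43 min = 2503 min at €38.50/h; overtime 0 h 0 min = 0 min at €57.75/h.
Pay = (2503 × €38.50 + 0 × €57.75) ÷ 60 = €1606.09.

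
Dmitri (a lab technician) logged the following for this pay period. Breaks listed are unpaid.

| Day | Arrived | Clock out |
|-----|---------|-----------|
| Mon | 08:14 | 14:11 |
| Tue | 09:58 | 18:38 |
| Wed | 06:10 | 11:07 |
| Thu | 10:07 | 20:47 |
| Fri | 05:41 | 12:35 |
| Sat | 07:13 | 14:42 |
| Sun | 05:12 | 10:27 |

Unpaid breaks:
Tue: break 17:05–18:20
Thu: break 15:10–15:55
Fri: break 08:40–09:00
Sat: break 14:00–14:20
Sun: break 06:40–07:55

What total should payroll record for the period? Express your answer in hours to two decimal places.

45.95 hours

Mon: 08:14–14:11 = 5 h 57 min
Tue: 09:58–18:38 = 8 h 40 min; less 75 min break → 7 h 25 min
Wed: 06:10–11:07 = 4 h 57 min
Thu: 10:07–20:47 = 10 h 40 min; less 45 min break → 9 h 55 min
Fri: 05:41–12:35 = 6 h 54 min; less 20 min break → 6 h 34 min
Sat: 07:13–14:42 = 7 h 29 min; less 20 min break → 7 h 9 min
Sun: 05:12–10:27 = 5 h 15 min; less 75 min break → 4 h 0 min
Total: 5 h 57 min + 7 h 25 min + 4 h 57 min + 9 h 55 min + 6 h 34 min + 7 h 9 min + 4 h 0 min = 45 h 57 min.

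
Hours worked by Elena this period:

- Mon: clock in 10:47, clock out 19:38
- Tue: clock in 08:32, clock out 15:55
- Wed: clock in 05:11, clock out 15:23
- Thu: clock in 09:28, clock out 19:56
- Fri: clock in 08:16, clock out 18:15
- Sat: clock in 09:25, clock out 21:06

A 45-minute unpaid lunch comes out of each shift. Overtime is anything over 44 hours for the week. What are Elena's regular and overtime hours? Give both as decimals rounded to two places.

Mon: 10:47–19:38 = 8 h 51 min; less 45 min break → 8 h 6 min
Tue: 08:32–15:55 = 7 h 23 min; less 45 min break → 6 h 38 min
Wed: 05:11–15:23 = 10 h 12 min; less 45 min break → 9 h 27 min
Thu: 09:28–19:56 = 10 h 28 min; less 45 min break → 9 h 43 min
Fri: 08:16–18:15 = 9 h 59 min; less 45 min break → 9 h 14 min
Sat: 09:25–21:06 = 11 h 41 min; less 45 min break → 10 h 56 min
Total worked: 54 h 4 min = 54.07 h.
Threshold 44 h → overtime 10 h 4 min, regular 44 h 0 min.

Regular 44.00 hours, overtime 10.07 hours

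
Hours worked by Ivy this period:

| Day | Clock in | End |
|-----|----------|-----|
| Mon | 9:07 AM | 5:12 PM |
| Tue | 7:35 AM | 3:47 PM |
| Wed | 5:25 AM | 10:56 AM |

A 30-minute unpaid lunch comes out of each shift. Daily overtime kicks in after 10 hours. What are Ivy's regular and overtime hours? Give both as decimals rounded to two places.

Mon: 9:07 AM–5:12 PM = 8 h 5 min; less 30 min break → 7 h 35 min
Tue: 7:35 AM–3:47 PM = 8 h 12 min; less 30 min break → 7 h 42 min
Wed: 5:25 AM–10:56 AM = 5 h 31 min; less 30 min break → 5 h 1 min
Mon reg 7 h 35 min / OT 0 h 0 min; Tue reg 7 h 42 min / OT 0 h 0 min; Wed reg 5 h 1 min / OT 0 h 0 min.
Totals: regular 20 h 18 min, overtime 0 h 0 min.

Regular 20.30 hours, overtime 0.00 hours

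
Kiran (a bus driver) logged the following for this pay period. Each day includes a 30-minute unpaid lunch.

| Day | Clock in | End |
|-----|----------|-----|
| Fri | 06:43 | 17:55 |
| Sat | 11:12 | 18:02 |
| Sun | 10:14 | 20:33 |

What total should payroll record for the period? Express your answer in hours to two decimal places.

26.85 hours

Fri: 06:43–17:55 = 11 h 12 min; less 30 min break → 10 h 42 min
Sat: 11:12–18:02 = 6 h 50 min; less 30 min break → 6 h 20 min
Sun: 10:14–20:33 = 10 h 19 min; less 30 min break → 9 h 49 min
Total: 10 h 42 min + 6 h 20 min + 9 h 49 min = 26 h 51 min.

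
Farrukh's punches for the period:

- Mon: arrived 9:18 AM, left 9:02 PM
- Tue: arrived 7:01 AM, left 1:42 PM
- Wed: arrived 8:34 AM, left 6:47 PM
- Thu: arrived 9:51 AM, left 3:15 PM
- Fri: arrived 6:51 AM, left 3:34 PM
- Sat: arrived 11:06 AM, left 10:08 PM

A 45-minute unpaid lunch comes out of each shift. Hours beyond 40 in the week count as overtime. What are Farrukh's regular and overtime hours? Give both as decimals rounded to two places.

Mon: 9:18 AM–9:02 PM = 11 h 44 min; less 45 min break → 10 h 59 min
Tue: 7:01 AM–1:42 PM = 6 h 41 min; less 45 min break → 5 h 56 min
Wed: 8:34 AM–6:47 PM = 10 h 13 min; less 45 min break → 9 h 28 min
Thu: 9:51 AM–3:15 PM = 5 h 24 min; less 45 min break → 4 h 39 min
Fri: 6:51 AM–3:34 PM = 8 h 43 min; less 45 min break → 7 h 58 min
Sat: 11:06 AM–10:08 PM = 11 h 2 min; less 45 min break → 10 h 17 min
Total worked: 49 h 17 min = 49.28 h.
Threshold 40 h → overtime 9 h 17 min, regular 40 h 0 min.

Regular 40.00 hours, overtime 9.28 hours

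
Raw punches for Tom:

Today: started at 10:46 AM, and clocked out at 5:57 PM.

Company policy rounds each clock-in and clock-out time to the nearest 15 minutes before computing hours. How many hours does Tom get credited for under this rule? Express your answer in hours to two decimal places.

7.25 hours

Today: in 10:46 AM→10:45 AM, out 5:57 PM→6:00 PM; 7 h 15 min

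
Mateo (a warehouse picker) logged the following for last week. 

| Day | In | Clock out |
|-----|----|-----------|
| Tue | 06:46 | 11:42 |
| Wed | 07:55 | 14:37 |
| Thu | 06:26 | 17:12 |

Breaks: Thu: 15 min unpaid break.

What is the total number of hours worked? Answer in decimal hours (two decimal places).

Tue: 06:46–11:42 = 4 h 56 min
Wed: 07:55–14:37 = 6 h 42 min
Thu: 06:26–17:12 = 10 h 46 min; less 15 min break → 10 h 31 min
Total: 4 h 56 min + 6 h 42 min + 10 h 31 min = 22 h 9 min.

22.15 hours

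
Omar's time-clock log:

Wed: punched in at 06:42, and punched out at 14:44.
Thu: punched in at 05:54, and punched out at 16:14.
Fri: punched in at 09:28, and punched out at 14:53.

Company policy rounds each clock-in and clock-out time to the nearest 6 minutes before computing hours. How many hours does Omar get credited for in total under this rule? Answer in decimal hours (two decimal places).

23.70 hours

Wed: in 06:42→06:42, out 14:44→14:42; 8 h 0 min
Thu: in 05:54→05:54, out 16:14→16:12; 10 h 18 min
Fri: in 09:28→09:30, out 14:53→14:54; 5 h 24 min
Total credited: 23 h 42 min.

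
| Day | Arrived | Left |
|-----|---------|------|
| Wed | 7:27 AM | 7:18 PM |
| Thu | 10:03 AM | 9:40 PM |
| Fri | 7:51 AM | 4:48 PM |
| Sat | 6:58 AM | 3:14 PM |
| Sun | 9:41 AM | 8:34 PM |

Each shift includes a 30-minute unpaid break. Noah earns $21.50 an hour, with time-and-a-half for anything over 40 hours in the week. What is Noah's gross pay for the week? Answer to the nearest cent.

Wed: 7:27 AM–7:18 PM = 11 h 51 min; less 30 min break → 11 h 21 min
Thu: 10:03 AM–9:40 PM = 11 h 37 min; less 30 min break → 11 h 7 min
Fri: 7:51 AM–4:48 PM = 8 h 57 min; less 30 min break → 8 h 27 min
Sat: 6:58 AM–3:14 PM = 8 h 16 min; less 30 min break → 7 h 46 min
Sun: 9:41 AM–8:34 PM = 10 h 53 min; less 30 min break → 10 h 23 min
Total worked: 49 h 4 min = 2944 min.
Regular 40 h 0 min = 2400 min at $21.50/h; overtime 9 h 4 min = 544 min at $32.25/h.
Pay = (2400 × $21.50 + 544 × $32.25) ÷ 60 = $1152.40.

$1152.40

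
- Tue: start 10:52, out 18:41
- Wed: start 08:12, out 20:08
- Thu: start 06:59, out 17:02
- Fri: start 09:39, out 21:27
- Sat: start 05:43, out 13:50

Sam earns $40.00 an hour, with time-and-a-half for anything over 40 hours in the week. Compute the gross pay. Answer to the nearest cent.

Tue: 10:52–18:41 = 7 h 49 min
Wed: 08:12–20:08 = 11 h 56 min
Thu: 06:59–17:02 = 10 h 3 min
Fri: 09:39–21:27 = 11 h 48 min
Sat: 05:43–13:50 = 8 h 7 min
Total worked: 49 h 43 min = 2983 min.
Regular 40 h 0 min = 2400 min at $40.00/h; overtime 9 h 43 min = 583 min at $60.00/h.
Pay = (2400 × $40.00 + 583 × $60.00) ÷ 60 = $2183.00.

$2183.00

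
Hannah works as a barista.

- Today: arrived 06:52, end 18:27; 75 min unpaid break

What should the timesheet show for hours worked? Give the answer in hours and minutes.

10 h 20 min

Today: 06:52–18:27 = 11 h 35 min; less 75 min break → 10 h 20 min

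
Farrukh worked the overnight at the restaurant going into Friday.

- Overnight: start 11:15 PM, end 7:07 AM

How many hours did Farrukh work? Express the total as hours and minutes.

Overnight: 11:15 PM → midnight = 0 h 45 min; midnight → 7:07 AM = 7 h 7 min; span 7 h 52 min

7 h 52 min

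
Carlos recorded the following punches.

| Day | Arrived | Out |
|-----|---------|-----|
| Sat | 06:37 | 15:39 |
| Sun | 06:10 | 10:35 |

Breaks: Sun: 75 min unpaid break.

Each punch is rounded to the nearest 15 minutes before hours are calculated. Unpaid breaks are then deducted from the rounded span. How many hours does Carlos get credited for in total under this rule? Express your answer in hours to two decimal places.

Sat: in 06:37→06:30, out 15:39→15:45; 9 h 15 min
Sun: in 06:10→06:15, out 10:35→10:30; 4 h 15 min − 75 min = 3 h 0 min
Total credited: 12 h 15 min.

12.25 hours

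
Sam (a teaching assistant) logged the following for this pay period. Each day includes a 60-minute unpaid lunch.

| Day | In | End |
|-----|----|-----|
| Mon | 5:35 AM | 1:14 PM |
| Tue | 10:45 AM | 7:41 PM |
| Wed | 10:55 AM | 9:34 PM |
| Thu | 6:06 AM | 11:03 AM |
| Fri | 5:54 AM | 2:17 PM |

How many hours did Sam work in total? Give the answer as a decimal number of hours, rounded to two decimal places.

35.57 hours

Mon: 5:35 AM–1:14 PM = 7 h 39 min; less 60 min break → 6 h 39 min
Tue: 10:45 AM–7:41 PM = 8 h 56 min; less 60 min break → 7 h 56 min
Wed: 10:55 AM–9:34 PM = 10 h 39 min; less 60 min break → 9 h 39 min
Thu: 6:06 AM–11:03 AM = 4 h 57 min; less 60 min break → 3 h 57 min
Fri: 5:54 AM–2:17 PM = 8 h 23 min; less 60 min break → 7 h 23 min
Total: 6 h 39 min + 7 h 56 min + 9 h 39 min + 3 h 57 min + 7 h 23 min = 35 h 34 min.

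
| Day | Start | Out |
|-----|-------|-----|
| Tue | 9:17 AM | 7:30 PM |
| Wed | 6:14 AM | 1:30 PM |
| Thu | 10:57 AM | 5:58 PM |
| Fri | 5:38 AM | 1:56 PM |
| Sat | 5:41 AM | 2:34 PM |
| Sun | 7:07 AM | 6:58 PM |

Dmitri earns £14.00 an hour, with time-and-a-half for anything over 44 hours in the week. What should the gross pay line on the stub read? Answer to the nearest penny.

Tue: 9:17 AM–7:30 PM = 10 h 13 min
Wed: 6:14 AM–1:30 PM = 7 h 16 min
Thu: 10:57 AM–5:58 PM = 7 h 1 min
Fri: 5:38 AM–1:56 PM = 8 h 18 min
Sat: 5:41 AM–2:34 PM = 8 h 53 min
Sun: 7:07 AM–6:58 PM = 11 h 51 min
Total worked: 53 h 32 min = 3212 min.
Regular 44 h 0 min = 2640 min at £14.00/h; overtime 9 h 32 min = 572 min at £21.00/h.
Pay = (2640 × £14.00 + 572 × £21.00) ÷ 60 = £816.20.

£816.20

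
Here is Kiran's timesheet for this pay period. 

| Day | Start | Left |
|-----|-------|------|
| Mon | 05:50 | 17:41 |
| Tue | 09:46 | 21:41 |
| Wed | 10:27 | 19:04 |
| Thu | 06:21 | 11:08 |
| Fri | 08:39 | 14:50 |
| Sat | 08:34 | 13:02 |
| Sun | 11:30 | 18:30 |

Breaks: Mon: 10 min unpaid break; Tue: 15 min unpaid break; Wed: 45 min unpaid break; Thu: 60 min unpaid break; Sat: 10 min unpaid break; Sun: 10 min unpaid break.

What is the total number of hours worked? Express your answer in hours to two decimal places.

52.32 hours

Mon: 05:50–17:41 = 11 h 51 min; less 10 min break → 11 h 41 min
Tue: 09:46–21:41 = 11 h 55 min; less 15 min break → 11 h 40 min
Wed: 10:27–19:04 = 8 h 37 min; less 45 min break → 7 h 52 min
Thu: 06:21–11:08 = 4 h 47 min; less 60 min break → 3 h 47 min
Fri: 08:39–14:50 = 6 h 11 min
Sat: 08:34–13:02 = 4 h 28 min; less 10 min break → 4 h 18 min
Sun: 11:30–18:30 = 7 h 0 min; less 10 min break → 6 h 50 min
Total: 11 h 41 min + 11 h 40 min + 7 h 52 min + 3 h 47 min + 6 h 11 min + 4 h 18 min + 6 h 50 min = 52 h 19 min.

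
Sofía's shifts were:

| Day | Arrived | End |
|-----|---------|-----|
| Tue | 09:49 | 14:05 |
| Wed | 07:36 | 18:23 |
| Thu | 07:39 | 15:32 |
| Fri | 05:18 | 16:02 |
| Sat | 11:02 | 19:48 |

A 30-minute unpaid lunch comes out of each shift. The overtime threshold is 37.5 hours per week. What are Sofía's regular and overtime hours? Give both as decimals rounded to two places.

Regular 37.50 hours, overtime 2.43 hours

Tue: 09:49–14:05 = 4 h 16 min; less 30 min break → 3 h 46 min
Wed: 07:36–18:23 = 10 h 47 min; less 30 min break → 10 h 17 min
Thu: 07:39–15:32 = 7 h 53 min; less 30 min break → 7 h 23 min
Fri: 05:18–16:02 = 10 h 44 min; less 30 min break → 10 h 14 min
Sat: 11:02–19:48 = 8 h 46 min; less 30 min break → 8 h 16 min
Total worked: 39 h 56 min = 39.93 h.
Threshold 37.5 h → overtime 2 h 26 min, regular 37 h 30 min.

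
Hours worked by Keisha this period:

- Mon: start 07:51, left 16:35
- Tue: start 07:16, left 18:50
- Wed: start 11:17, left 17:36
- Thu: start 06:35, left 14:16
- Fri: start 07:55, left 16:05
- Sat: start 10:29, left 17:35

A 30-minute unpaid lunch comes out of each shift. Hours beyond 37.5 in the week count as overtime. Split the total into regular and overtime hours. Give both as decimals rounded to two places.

Mon: 07:51–16:35 = 8 h 44 min; less 30 min break → 8 h 14 min
Tue: 07:16–18:50 = 11 h 34 min; less 30 min break → 11 h 4 min
Wed: 11:17–17:36 = 6 h 19 min; less 30 min break → 5 h 49 min
Thu: 06:35–14:16 = 7 h 41 min; less 30 min break → 7 h 11 min
Fri: 07:55–16:05 = 8 h 10 min; less 30 min break → 7 h 40 min
Sat: 10:29–17:35 = 7 h 6 min; less 30 min break → 6 h 36 min
Total worked: 46 h 34 min = 46.57 h.
Threshold 37.5 h → overtime 9 h 4 min, regular 37 h 30 min.

Regular 37.50 hours, overtime 9.07 hours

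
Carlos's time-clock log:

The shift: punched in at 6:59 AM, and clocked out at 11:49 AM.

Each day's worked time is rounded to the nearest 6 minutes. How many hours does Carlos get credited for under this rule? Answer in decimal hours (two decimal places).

4.80 hours

The shift: 6:59 AM–11:49 AM = 4 h 50 min → rounds to 4 h 48 min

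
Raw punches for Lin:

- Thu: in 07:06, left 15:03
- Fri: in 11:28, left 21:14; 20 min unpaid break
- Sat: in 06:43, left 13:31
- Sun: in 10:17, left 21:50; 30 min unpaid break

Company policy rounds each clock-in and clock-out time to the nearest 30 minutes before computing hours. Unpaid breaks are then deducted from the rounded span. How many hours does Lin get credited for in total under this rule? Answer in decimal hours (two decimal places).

35.17 hours

Thu: in 07:06→07:00, out 15:03→15:00; 8 h 0 min
Fri: in 11:28→11:30, out 21:14→21:00; 9 h 30 min − 20 min = 9 h 10 min
Sat: in 06:43→06:30, out 13:31→13:30; 7 h 0 min
Sun: in 10:17→10:30, out 21:50→22:00; 11 h 30 min − 30 min = 11 h 0 min
Total credited: 35 h 10 min.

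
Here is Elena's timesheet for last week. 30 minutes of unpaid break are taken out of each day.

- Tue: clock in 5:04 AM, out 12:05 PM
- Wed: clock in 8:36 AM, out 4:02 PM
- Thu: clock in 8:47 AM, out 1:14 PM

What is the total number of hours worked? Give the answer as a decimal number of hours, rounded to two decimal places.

17.40 hours

Tue: 5:04 AM–12:05 PM = 7 h 1 min; less 30 min break → 6 h 31 min
Wed: 8:36 AM–4:02 PM = 7 h 26 min; less 30 min break → 6 h 56 min
Thu: 8:47 AM–1:14 PM = 4 h 27 min; less 30 min break → 3 h 57 min
Total: 6 h 31 min + 6 h 56 min + 3 h 57 min = 17 h 24 min.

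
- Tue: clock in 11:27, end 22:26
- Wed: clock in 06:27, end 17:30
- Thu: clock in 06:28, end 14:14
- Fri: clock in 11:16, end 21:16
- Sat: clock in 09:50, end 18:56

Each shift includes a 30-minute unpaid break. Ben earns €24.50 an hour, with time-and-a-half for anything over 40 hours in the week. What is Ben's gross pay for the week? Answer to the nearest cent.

€1215.20

Tue: 11:27–22:26 = 10 h 59 min; less 30 min break → 10 h 29 min
Wed: 06:27–17:30 = 11 h 3 min; less 30 min break → 10 h 33 min
Thu: 06:28–14:14 = 7 h 46 min; less 30 min break → 7 h 16 min
Fri: 11:16–21:16 = 10 h 0 min; less 30 min break → 9 h 30 min
Sat: 09:50–18:56 = 9 h 6 min; less 30 min break → 8 h 36 min
Total worked: 46 h 24 min = 2784 min.
Regular 40 h 0 min = 2400 min at €24.50/h; overtime 6 h 24 min = 384 min at €36.75/h.
Pay = (2400 × €24.50 + 384 × €36.75) ÷ 60 = €1215.20.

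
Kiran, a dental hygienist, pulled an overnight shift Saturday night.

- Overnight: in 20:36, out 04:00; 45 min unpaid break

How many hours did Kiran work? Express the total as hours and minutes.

Overnight: 20:36 → midnight = 3 h 24 min; midnight → 04:00 = 4 h 0 min; span 7 h 24 min; less 45 min break → 6 h 39 min

6 h 39 min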